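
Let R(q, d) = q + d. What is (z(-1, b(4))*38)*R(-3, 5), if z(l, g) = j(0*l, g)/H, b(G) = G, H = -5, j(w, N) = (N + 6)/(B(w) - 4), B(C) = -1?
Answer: 152/5 ≈ 30.400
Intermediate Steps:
R(q, d) = d + q
j(w, N) = -6/5 - N/5 (j(w, N) = (N + 6)/(-1 - 4) = (6 + N)/(-5) = (6 + N)*(-1/5) = -6/5 - N/5)
z(l, g) = 6/25 + g/25 (z(l, g) = (-6/5 - g/5)/(-5) = (-6/5 - g/5)*(-1/5) = 6/25 + g/25)
(z(-1, b(4))*38)*R(-3, 5) = ((6/25 + (1/25)*4)*38)*(5 - 3) = ((6/25 + 4/25)*38)*2 = ((2/5)*38)*2 = (76/5)*2 = 152/5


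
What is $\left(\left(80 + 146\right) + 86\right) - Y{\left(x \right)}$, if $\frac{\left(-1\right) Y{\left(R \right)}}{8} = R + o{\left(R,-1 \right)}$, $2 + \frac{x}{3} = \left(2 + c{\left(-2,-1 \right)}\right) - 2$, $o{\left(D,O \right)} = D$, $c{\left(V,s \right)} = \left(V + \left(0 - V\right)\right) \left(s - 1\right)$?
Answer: $216$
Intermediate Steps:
$c{\left(V,s \right)} = 0$ ($c{\left(V,s \right)} = \left(V - V\right) \left(-1 + s\right) = 0 \left(-1 + s\right) = 0$)
$x = -6$ ($x = -6 + 3 \left(\left(2 + 0\right) - 2\right) = -6 + 3 \left(2 - 2\right) = -6 + 3 \cdot 0 = -6 + 0 = -6$)
$Y{\left(R \right)} = - 16 R$ ($Y{\left(R \right)} = - 8 \left(R + R\right) = - 8 \cdot 2 R = - 16 R$)
$\left(\left(80 + 146\right) + 86\right) - Y{\left(x \right)} = \left(\left(80 + 146\right) + 86\right) - \left(-16\right) \left(-6\right) = \left(226 + 86\right) - 96 = 312 - 96 = 216$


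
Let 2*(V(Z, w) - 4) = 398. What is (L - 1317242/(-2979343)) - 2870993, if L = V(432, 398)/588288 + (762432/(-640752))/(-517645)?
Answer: -34771491316571729466145211579/12111313637996767864320 ≈ -2.8710e+6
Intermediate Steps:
V(Z, w) = 203 (V(Z, w) = 4 + (½)*398 = 4 + 199 = 203)
L = 1412083116907/4065095438154240 (L = 203/588288 + (762432/(-640752))/(-517645) = 203*(1/588288) + (762432*(-1/640752))*(-1/517645) = 203/588288 - 15884/13349*(-1/517645) = 203/588288 + 15884/6910043105 = 1412083116907/4065095438154240 ≈ 0.00034737)
(L - 1317242/(-2979343)) - 2870993 = (1412083116907/4065095438154240 - 1317242/(-2979343)) - 2870993 = (1412083116907/4065095438154240 - 1317242*(-1/2979343)) - 2870993 = (1412083116907/4065095438154240 + 1317242/2979343) - 2870993 = 5358921525094942458181/12111313637996767864320 - 2870993 = -34771491316571729466145211579/12111313637996767864320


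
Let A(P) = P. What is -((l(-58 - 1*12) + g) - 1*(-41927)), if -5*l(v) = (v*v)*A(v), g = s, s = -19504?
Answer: -91023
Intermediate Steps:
g = -19504
l(v) = -v**3/5 (l(v) = -v*v*v/5 = -v**2*v/5 = -v**3/5)
-((l(-58 - 1*12) + g) - 1*(-41927)) = -((-(-58 - 1*12)**3/5 - 19504) - 1*(-41927)) = -((-(-58 - 12)**3/5 - 19504) + 41927) = -((-1/5*(-70)**3 - 19504) + 41927) = -((-1/5*(-343000) - 19504) + 41927) = -((68600 - 19504) + 41927) = -(49096 + 41927) = -1*91023 = -91023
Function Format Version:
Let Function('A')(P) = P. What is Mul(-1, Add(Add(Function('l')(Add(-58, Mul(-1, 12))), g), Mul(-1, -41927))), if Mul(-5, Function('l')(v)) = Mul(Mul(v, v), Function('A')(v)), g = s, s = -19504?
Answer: -91023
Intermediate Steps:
g = -19504
Function('l')(v) = Mul(Rational(-1, 5), Pow(v, 3)) (Function('l')(v) = Mul(Rational(-1, 5), Mul(Mul(v, v), v)) = Mul(Rational(-1, 5), Mul(Pow(v, 2), v)) = Mul(Rational(-1, 5), Pow(v, 3)))
Mul(-1, Add(Add(Function('l')(Add(-58, Mul(-1, 12))), g), Mul(-1, -41927))) = Mul(-1, Add(Add(Mul(Rational(-1, 5), Pow(Add(-58, Mul(-1, 12)), 3)), -19504), Mul(-1, -41927))) = Mul(-1, Add(Add(Mul(Rational(-1, 5), Pow(Add(-58, -12), 3)), -19504), 41927)) = Mul(-1, Add(Add(Mul(Rational(-1, 5), Pow(-70, 3)), -19504), 41927)) = Mul(-1, Add(Add(Mul(Rational(-1, 5), -343000), -19504), 41927)) = Mul(-1, Add(Add(68600, -19504), 41927)) = Mul(-1, Add(49096, 41927)) = Mul(-1, 91023) = -91023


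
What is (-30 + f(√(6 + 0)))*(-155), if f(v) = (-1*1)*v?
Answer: 4650 + 155*√6 ≈ 5029.7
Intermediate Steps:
f(v) = -v
(-30 + f(√(6 + 0)))*(-155) = (-30 - √(6 + 0))*(-155) = (-30 - √6)*(-155) = 4650 + 155*√6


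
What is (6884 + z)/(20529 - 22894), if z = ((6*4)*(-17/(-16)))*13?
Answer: -14431/4730 ≈ -3.0510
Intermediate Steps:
z = 663/2 (z = (24*(-17*(-1/16)))*13 = (24*(17/16))*13 = (51/2)*13 = 663/2 ≈ 331.50)
(6884 + z)/(20529 - 22894) = (6884 + 663/2)/(20529 - 22894) = (14431/2)/(-2365) = (14431/2)*(-1/2365) = -14431/4730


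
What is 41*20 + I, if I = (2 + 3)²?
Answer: 845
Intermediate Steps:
I = 25 (I = 5² = 25)
41*20 + I = 41*20 + 25 = 820 + 25 = 845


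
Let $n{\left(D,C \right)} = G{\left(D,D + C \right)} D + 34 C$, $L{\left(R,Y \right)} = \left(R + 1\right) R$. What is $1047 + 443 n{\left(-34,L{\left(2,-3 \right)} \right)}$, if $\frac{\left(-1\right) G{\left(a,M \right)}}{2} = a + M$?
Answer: $-1776269$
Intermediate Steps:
$L{\left(R,Y \right)} = R \left(1 + R\right)$ ($L{\left(R,Y \right)} = \left(1 + R\right) R = R \left(1 + R\right)$)
$G{\left(a,M \right)} = - 2 M - 2 a$ ($G{\left(a,M \right)} = - 2 \left(a + M\right) = - 2 \left(M + a\right) = - 2 M - 2 a$)
$n{\left(D,C \right)} = 34 C + D \left(- 4 D - 2 C\right)$ ($n{\left(D,C \right)} = \left(- 2 \left(D + C\right) - 2 D\right) D + 34 C = \left(- 2 \left(C + D\right) - 2 D\right) D + 34 C = \left(\left(- 2 C - 2 D\right) - 2 D\right) D + 34 C = \left(- 4 D - 2 C\right) D + 34 C = D \left(- 4 D - 2 C\right) + 34 C = 34 C + D \left(- 4 D - 2 C\right)$)
$1047 + 443 n{\left(-34,L{\left(2,-3 \right)} \right)} = 1047 + 443 \left(34 \cdot 2 \left(1 + 2\right) - - 68 \left(2 \left(1 + 2\right) + 2 \left(-34\right)\right)\right) = 1047 + 443 \left(34 \cdot 2 \cdot 3 - - 68 \left(2 \cdot 3 - 68\right)\right) = 1047 + 443 \left(34 \cdot 6 - - 68 \left(6 - 68\right)\right) = 1047 + 443 \left(204 - \left(-68\right) \left(-62\right)\right) = 1047 + 443 \left(204 - 4216\right) = 1047 + 443 \left(-4012\right) = 1047 - 1777316 = -1776269$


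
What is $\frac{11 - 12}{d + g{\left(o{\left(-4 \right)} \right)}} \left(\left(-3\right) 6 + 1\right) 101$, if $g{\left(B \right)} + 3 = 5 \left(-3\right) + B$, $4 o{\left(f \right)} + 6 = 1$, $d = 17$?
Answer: $- \frac{6868}{9} \approx -763.11$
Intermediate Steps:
$o{\left(f \right)} = - \frac{5}{4}$ ($o{\left(f \right)} = - \frac{3}{2} + \frac{1}{4} \cdot 1 = - \frac{3}{2} + \frac{1}{4} = - \frac{5}{4}$)
$g{\left(B \right)} = -18 + B$ ($g{\left(B \right)} = -3 + \left(5 \left(-3\right) + B\right) = -3 + \left(-15 + B\right) = -18 + B$)
$\frac{11 - 12}{d + g{\left(o{\left(-4 \right)} \right)}} \left(\left(-3\right) 6 + 1\right) 101 = \frac{11 - 12}{17 - \frac{77}{4}} \left(\left(-3\right) 6 + 1\right) 101 = - \frac{1}{17 - \frac{77}{4}} \left(-18 + 1\right) 101 = - \frac{1}{- \frac{9}{4}} \left(-17\right) 101 = \left(-1\right) \left(- \frac{4}{9}\right) \left(-17\right) 101 = \frac{4}{9} \left(-17\right) 101 = \left(- \frac{68}{9}\right) 101 = - \frac{6868}{9}$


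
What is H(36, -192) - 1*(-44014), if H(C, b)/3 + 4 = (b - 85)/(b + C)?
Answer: 2288381/52 ≈ 44007.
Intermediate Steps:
H(C, b) = -12 + 3*(-85 + b)/(C + b) (H(C, b) = -12 + 3*((b - 85)/(b + C)) = -12 + 3*((-85 + b)/(C + b)) = -12 + 3*(-85 + b)/(C + b))
H(36, -192) - 1*(-44014) = 3*(-85 - 4*36 - 3*(-192))/(36 - 192) - 1*(-44014) = 3*(-85 - 144 + 576)/(-156) + 44014 = 3*(-1/156)*347 + 44014 = -347/52 + 44014 = 2288381/52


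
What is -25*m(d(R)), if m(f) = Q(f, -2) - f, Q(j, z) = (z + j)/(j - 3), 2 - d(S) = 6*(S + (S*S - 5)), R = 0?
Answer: 22450/29 ≈ 774.14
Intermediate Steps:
d(S) = 32 - 6*S - 6*S² (d(S) = 2 - 6*(S + (S*S - 5)) = 2 - 6*(S + (S² - 5)) = 2 - 6*(S + (-5 + S²)) = 2 - 6*(-5 + S + S²) = 2 - (-30 + 6*S + 6*S²) = 2 + (30 - 6*S - 6*S²) = 32 - 6*S - 6*S²)
Q(j, z) = (j + z)/(-3 + j)
m(f) = -f + (-2 + f)/(-3 + f) (m(f) = (f - 2)/(-3 + f) - f = (-2 + f)/(-3 + f) - f = -f + (-2 + f)/(-3 + f))
-25*m(d(R)) = -25*(-2 + (32 - 6*0 - 6*0²) - (32 - 6*0 - 6*0²)*(-3 + (32 - 6*0 - 6*0²)))/(-3 + (32 - 6*0 - 6*0²)) = -25*(-2 + (32 + 0 - 6*0) - (32 + 0 - 6*0)*(-3 + (32 + 0 - 6*0)))/(-3 + (32 + 0 - 6*0)) = -25*(-2 + (32 + 0 + 0) - (32 + 0 + 0)*(-3 + (32 + 0 + 0)))/(-3 + (32 + 0 + 0)) = -25*(-2 + 32 - 1*32*(-3 + 32))/(-3 + 32) = -25*(-2 + 32 - 1*32*29)/29 = -25*(-2 + 32 - 928)/29 = -25*(-898)/29 = -25*(-898/29) = 22450/29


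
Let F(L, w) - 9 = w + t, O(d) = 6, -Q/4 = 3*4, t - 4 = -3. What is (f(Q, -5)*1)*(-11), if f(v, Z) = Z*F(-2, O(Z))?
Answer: 880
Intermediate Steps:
t = 1 (t = 4 - 3 = 1)
Q = -48 (Q = -12*4 = -4*12 = -48)
F(L, w) = 10 + w (F(L, w) = 9 + (w + 1) = 9 + (1 + w) = 10 + w)
f(v, Z) = 16*Z (f(v, Z) = Z*(10 + 6) = Z*16 = 16*Z)
(f(Q, -5)*1)*(-11) = ((16*(-5))*1)*(-11) = -80*1*(-11) = -80*(-11) = 880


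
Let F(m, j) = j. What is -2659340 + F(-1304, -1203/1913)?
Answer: -5087318623/1913 ≈ -2.6593e+6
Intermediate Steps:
-2659340 + F(-1304, -1203/1913) = -2659340 - 1203/1913 = -5087318623/1913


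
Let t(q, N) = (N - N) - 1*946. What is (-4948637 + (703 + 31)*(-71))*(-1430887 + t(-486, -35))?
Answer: 7160240306583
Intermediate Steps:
t(q, N) = -946 (t(q, N) = 0 - 946 = -946)
(-4948637 + (703 + 31)*(-71))*(-1430887 + t(-486, -35)) = (-4948637 + (703 + 31)*(-71))*(-1430887 - 946) = (-4948637 + 734*(-71))*(-1431833) = (-4948637 - 52114)*(-1431833) = -5000751*(-1431833) = 7160240306583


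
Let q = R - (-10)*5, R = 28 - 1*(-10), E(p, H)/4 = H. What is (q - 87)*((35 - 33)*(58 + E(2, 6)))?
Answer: 164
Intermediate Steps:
E(p, H) = 4*H
R = 38 (R = 28 + 10 = 38)
q = 88 (q = 38 - (-10)*5 = 38 - 1*(-50) = 38 + 50 = 88)
(q - 87)*((35 - 33)*(58 + E(2, 6))) = (88 - 87)*((35 - 33)*(58 + 4*6)) = 1*(2*(58 + 24)) = 1*(2*82) = 1*164 = 164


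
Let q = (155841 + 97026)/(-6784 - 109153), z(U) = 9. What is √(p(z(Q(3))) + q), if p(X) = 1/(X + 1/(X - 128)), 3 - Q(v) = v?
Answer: I*√31853130784724330/124052590 ≈ 1.4387*I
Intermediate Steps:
Q(v) = 3 - v
p(X) = 1/(X + 1/(-128 + X))
q = -252867/115937 (q = 252867/(-115937) = 252867*(-1/115937) = -252867/115937 ≈ -2.1811)
√(p(z(Q(3))) + q) = √((-128 + 9)/(1 + 9² - 128*9) - 252867/115937) = √(-119/(1 + 81 - 1152) - 252867/115937) = √(-119/(-1070) - 252867/115937) = √(-1/1070*(-119) - 252867/115937) = √(119/1070 - 252867/115937) = √(-256771187/124052590) = I*√31853130784724330/124052590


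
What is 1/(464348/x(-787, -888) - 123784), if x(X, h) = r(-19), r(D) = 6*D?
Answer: -57/7287862 ≈ -7.8212e-6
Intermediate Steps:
x(X, h) = -114 (x(X, h) = 6*(-19) = -114)
1/(464348/x(-787, -888) - 123784) = 1/(464348/(-114) - 123784) = 1/(464348*(-1/114) - 123784) = 1/(-232174/57 - 123784) = 1/(-7287862/57) = -57/7287862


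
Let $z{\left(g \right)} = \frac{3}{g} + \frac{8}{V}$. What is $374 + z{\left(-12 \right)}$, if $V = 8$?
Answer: $\frac{1499}{4} \approx 374.75$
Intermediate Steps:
$z{\left(g \right)} = 1 + \frac{3}{g}$ ($z{\left(g \right)} = \frac{3}{g} + \frac{8}{8} = \frac{3}{g} + 8 \cdot \frac{1}{8} = \frac{3}{g} + 1 = 1 + \frac{3}{g}$)
$374 + z{\left(-12 \right)} = 374 + \frac{3 - 12}{-12} = 374 - - \frac{3}{4} = 374 + \frac{3}{4} = \frac{1499}{4}$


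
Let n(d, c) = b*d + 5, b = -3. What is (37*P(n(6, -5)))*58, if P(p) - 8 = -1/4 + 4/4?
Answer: 37555/2 ≈ 18778.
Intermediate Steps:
n(d, c) = 5 - 3*d (n(d, c) = -3*d + 5 = 5 - 3*d)
P(p) = 35/4 (P(p) = 8 + (-1/4 + 4/4) = 8 + (-1*¼ + 4*(¼)) = 8 + (-¼ + 1) = 8 + ¾ = 35/4)
(37*P(n(6, -5)))*58 = (37*(35/4))*58 = (1295/4)*58 = 37555/2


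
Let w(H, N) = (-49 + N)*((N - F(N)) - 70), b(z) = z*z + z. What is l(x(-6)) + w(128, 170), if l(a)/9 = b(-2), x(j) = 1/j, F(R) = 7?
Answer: 11271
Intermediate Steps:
x(j) = 1/j
b(z) = z + z**2 (b(z) = z**2 + z = z + z**2)
l(a) = 18 (l(a) = 9*(-2*(1 - 2)) = 9*(-2*(-1)) = 9*2 = 18)
w(H, N) = (-77 + N)*(-49 + N) (w(H, N) = (-49 + N)*((N - 1*7) - 70) = (-49 + N)*((N - 7) - 70) = (-49 + N)*((-7 + N) - 70) = (-49 + N)*(-77 + N) = (-77 + N)*(-49 + N))
l(x(-6)) + w(128, 170) = 18 + (3773 + 170**2 - 126*170) = 18 + (3773 + 28900 - 21420) = 18 + 11253 = 11271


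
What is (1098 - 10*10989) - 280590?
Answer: -389382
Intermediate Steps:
(1098 - 10*10989) - 280590 = (1098 - 109890) - 280590 = -108792 - 280590 = -389382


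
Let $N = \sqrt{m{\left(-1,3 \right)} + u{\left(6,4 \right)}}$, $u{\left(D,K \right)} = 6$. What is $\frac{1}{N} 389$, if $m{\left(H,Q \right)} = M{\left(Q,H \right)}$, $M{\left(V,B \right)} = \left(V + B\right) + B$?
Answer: $\frac{389 \sqrt{7}}{7} \approx 147.03$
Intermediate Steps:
$M{\left(V,B \right)} = V + 2 B$ ($M{\left(V,B \right)} = \left(B + V\right) + B = V + 2 B$)
$m{\left(H,Q \right)} = Q + 2 H$
$N = \sqrt{7}$ ($N = \sqrt{\left(3 + 2 \left(-1\right)\right) + 6} = \sqrt{\left(3 - 2\right) + 6} = \sqrt{1 + 6} = \sqrt{7} \approx 2.6458$)
$\frac{1}{N} 389 = \frac{1}{\sqrt{7}} \cdot 389 = \frac{\sqrt{7}}{7} \cdot 389 = \frac{389 \sqrt{7}}{7}$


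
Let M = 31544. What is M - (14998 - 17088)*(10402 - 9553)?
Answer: 1805954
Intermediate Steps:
M - (14998 - 17088)*(10402 - 9553) = 31544 - (14998 - 17088)*(10402 - 9553) = 31544 - (-2090)*849 = 31544 - 1*(-1774410) = 31544 + 1774410 = 1805954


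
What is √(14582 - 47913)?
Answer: I*√33331 ≈ 182.57*I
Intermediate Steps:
√(14582 - 47913) = √(-33331) = I*√33331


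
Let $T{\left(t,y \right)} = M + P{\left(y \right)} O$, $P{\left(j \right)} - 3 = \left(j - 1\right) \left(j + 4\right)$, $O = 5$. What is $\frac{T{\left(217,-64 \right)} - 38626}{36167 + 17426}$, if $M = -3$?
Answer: $- \frac{19114}{53593} \approx -0.35665$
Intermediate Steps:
$P{\left(j \right)} = 3 + \left(-1 + j\right) \left(4 + j\right)$ ($P{\left(j \right)} = 3 + \left(j - 1\right) \left(j + 4\right) = 3 + \left(-1 + j\right) \left(4 + j\right)$)
$T{\left(t,y \right)} = -8 + 5 y^{2} + 15 y$ ($T{\left(t,y \right)} = -3 + \left(-1 + y^{2} + 3 y\right) 5 = -3 + \left(-5 + 5 y^{2} + 15 y\right) = -8 + 5 y^{2} + 15 y$)
$\frac{T{\left(217,-64 \right)} - 38626}{36167 + 17426} = \frac{\left(-8 + 5 \left(-64\right)^{2} + 15 \left(-64\right)\right) - 38626}{36167 + 17426} = \frac{\left(-8 + 5 \cdot 4096 - 960\right) - 38626}{53593} = \left(\left(-8 + 20480 - 960\right) - 38626\right) \frac{1}{53593} = \left(19512 - 38626\right) \frac{1}{53593} = \left(-19114\right) \frac{1}{53593} = - \frac{19114}{53593}$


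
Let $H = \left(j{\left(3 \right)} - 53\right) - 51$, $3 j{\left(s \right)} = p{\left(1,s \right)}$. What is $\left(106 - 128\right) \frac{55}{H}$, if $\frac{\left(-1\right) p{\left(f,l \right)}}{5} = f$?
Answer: $\frac{3630}{317} \approx 11.451$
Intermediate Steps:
$p{\left(f,l \right)} = - 5 f$
$j{\left(s \right)} = - \frac{5}{3}$ ($j{\left(s \right)} = \frac{\left(-5\right) 1}{3} = \frac{1}{3} \left(-5\right) = - \frac{5}{3}$)
$H = - \frac{317}{3}$ ($H = \left(- \frac{5}{3} - 53\right) - 51 = - \frac{164}{3} - 51 = - \frac{317}{3} \approx -105.67$)
$\left(106 - 128\right) \frac{55}{H} = \left(106 - 128\right) \frac{55}{- \frac{317}{3}} = - 22 \cdot 55 \left(- \frac{3}{317}\right) = \left(-22\right) \left(- \frac{165}{317}\right) = \frac{3630}{317}$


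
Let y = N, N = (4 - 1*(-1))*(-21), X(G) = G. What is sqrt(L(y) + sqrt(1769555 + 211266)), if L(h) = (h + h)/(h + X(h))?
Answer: sqrt(1 + sqrt(1980821)) ≈ 37.529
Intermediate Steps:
N = -105 (N = (4 + 1)*(-21) = 5*(-21) = -105)
y = -105
L(h) = 1 (L(h) = (h + h)/(h + h) = (2*h)/((2*h)) = (2*h)*(1/(2*h)) = 1)
sqrt(L(y) + sqrt(1769555 + 211266)) = sqrt(1 + sqrt(1769555 + 211266)) = sqrt(1 + sqrt(1980821))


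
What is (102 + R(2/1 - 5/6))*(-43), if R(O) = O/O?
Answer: -4429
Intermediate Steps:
R(O) = 1
(102 + R(2/1 - 5/6))*(-43) = (102 + 1)*(-43) = 103*(-43) = -4429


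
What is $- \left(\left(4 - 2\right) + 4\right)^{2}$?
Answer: $-36$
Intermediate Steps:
$- \left(\left(4 - 2\right) + 4\right)^{2} = - \left(2 + 4\right)^{2} = - 6^{2} = \left(-1\right) 36 = -36$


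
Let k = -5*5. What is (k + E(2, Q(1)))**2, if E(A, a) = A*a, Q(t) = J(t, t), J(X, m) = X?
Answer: 529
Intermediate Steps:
Q(t) = t
k = -25
(k + E(2, Q(1)))**2 = (-25 + 2*1)**2 = (-25 + 2)**2 = (-23)**2 = 529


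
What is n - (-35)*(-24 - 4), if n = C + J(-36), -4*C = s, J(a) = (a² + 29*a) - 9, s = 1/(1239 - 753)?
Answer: -1432729/1944 ≈ -737.00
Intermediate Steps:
s = 1/486 ≈ 0.0020576
J(a) = -9 + a² + 29*a
C = -1/1944 (C = -¼*1/486 = -1/1944 ≈ -0.00051440)
n = 472391/1944 (n = -1/1944 + (-9 + (-36)² + 29*(-36)) = -1/1944 + (-9 + 1296 - 1044) = -1/1944 + 243 = 472391/1944 ≈ 243.00)
n - (-35)*(-24 - 4) = 472391/1944 - (-35)*(-24 - 4) = 472391/1944 - (-35)*(-28) = 472391/1944 - 1*980 = 472391/1944 - 980 = -1432729/1944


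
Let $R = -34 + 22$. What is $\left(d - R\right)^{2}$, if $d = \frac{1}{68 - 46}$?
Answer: $\frac{70225}{484} \approx 145.09$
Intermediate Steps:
$d = \frac{1}{22} \approx 0.045455$
$R = -12$
$\left(d - R\right)^{2} = \left(\frac{1}{22} - -12\right)^{2} = \left(\frac{1}{22} + 12\right)^{2} = \left(\frac{265}{22}\right)^{2} = \frac{70225}{484}$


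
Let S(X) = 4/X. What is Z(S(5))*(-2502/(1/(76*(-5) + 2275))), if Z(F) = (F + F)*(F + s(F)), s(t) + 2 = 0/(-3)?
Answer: 45516384/5 ≈ 9.1033e+6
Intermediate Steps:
s(t) = -2 (s(t) = -2 + 0/(-3) = -2 + 0*(-⅓) = -2 + 0 = -2)
Z(F) = 2*F*(-2 + F) (Z(F) = (F + F)*(F - 2) = (2*F)*(-2 + F) = 2*F*(-2 + F))
Z(S(5))*(-2502/(1/(76*(-5) + 2275))) = (2*(4/5)*(-2 + 4/5))*(-2502/(1/(76*(-5) + 2275))) = (2*(4*(⅕))*(-2 + 4*(⅕)))*(-2502/(1/(-380 + 2275))) = (2*(⅘)*(-2 + ⅘))*(-2502/(1/1895)) = (2*(⅘)*(-6/5))*(-2502/1/1895) = -(-120096)*1895/25 = -48/25*(-4741290) = 45516384/5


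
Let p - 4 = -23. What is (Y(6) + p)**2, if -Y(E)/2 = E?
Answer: 961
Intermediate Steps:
p = -19 (p = 4 - 23 = -19)
Y(E) = -2*E
(Y(6) + p)**2 = (-2*6 - 19)**2 = (-12 - 19)**2 = (-31)**2 = 961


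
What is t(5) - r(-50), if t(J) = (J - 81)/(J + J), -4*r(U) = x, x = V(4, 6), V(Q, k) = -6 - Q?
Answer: -101/10 ≈ -10.100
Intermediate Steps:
x = -10 (x = -6 - 1*4 = -6 - 4 = -10)
r(U) = 5/2 (r(U) = -¼*(-10) = 5/2)
t(J) = (-81 + J)/(2*J) (t(J) = (-81 + J)/((2*J)) = (-81 + J)*(1/(2*J)) = (-81 + J)/(2*J))
t(5) - r(-50) = (½)*(-81 + 5)/5 - 1*5/2 = (½)*(⅕)*(-76) - 5/2 = -38/5 - 5/2 = -101/10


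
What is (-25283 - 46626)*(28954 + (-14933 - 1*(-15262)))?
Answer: -2105711247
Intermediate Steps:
(-25283 - 46626)*(28954 + (-14933 - 1*(-15262))) = -71909*(28954 + (-14933 + 15262)) = -71909*(28954 + 329) = -71909*29283 = -2105711247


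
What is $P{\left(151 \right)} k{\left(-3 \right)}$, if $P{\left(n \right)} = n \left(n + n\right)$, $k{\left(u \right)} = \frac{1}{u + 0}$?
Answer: $- \frac{45602}{3} \approx -15201.0$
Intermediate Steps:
$k{\left(u \right)} = \frac{1}{u}$
$P{\left(n \right)} = 2 n^{2}$ ($P{\left(n \right)} = n 2 n = 2 n^{2}$)
$P{\left(151 \right)} k{\left(-3 \right)} = \frac{2 \cdot 151^{2}}{-3} = 2 \cdot 22801 \left(- \frac{1}{3}\right) = 45602 \left(- \frac{1}{3}\right) = - \frac{45602}{3}$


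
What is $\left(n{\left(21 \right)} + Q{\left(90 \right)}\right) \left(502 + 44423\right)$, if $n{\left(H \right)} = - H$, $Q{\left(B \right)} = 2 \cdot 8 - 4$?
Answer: $-404325$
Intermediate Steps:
$Q{\left(B \right)} = 12$ ($Q{\left(B \right)} = 16 - 4 = 12$)
$\left(n{\left(21 \right)} + Q{\left(90 \right)}\right) \left(502 + 44423\right) = \left(\left(-1\right) 21 + 12\right) \left(502 + 44423\right) = \left(-21 + 12\right) 44925 = \left(-9\right) 44925 = -404325$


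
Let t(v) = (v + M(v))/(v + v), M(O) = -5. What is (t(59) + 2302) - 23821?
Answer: -1269594/59 ≈ -21519.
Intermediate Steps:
t(v) = (-5 + v)/(2*v) (t(v) = (v - 5)/(v + v) = (-5 + v)/((2*v)) = (-5 + v)*(1/(2*v)) = (-5 + v)/(2*v))
(t(59) + 2302) - 23821 = ((½)*(-5 + 59)/59 + 2302) - 23821 = ((½)*(1/59)*54 + 2302) - 23821 = (27/59 + 2302) - 23821 = 135845/59 - 23821 = -1269594/59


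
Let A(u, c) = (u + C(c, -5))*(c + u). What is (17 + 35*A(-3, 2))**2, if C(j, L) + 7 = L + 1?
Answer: 257049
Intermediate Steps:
C(j, L) = -6 + L (C(j, L) = -7 + (L + 1) = -7 + (1 + L) = -6 + L)
A(u, c) = (-11 + u)*(c + u) (A(u, c) = (u + (-6 - 5))*(c + u) = (u - 11)*(c + u) = (-11 + u)*(c + u))
(17 + 35*A(-3, 2))**2 = (17 + 35*((-3)**2 - 11*2 - 11*(-3) + 2*(-3)))**2 = (17 + 35*(9 - 22 + 33 - 6))**2 = (17 + 35*14)**2 = (17 + 490)**2 = 507**2 = 257049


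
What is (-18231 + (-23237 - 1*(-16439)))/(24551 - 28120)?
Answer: 25029/3569 ≈ 7.0129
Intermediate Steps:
(-18231 + (-23237 - 1*(-16439)))/(24551 - 28120) = (-18231 + (-23237 + 16439))/(-3569) = (-18231 - 6798)*(-1/3569) = -25029*(-1/3569) = 25029/3569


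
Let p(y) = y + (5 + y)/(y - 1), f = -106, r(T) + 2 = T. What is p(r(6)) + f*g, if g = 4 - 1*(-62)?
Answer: -6989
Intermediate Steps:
r(T) = -2 + T
g = 66 (g = 4 + 62 = 66)
p(y) = y + (5 + y)/(-1 + y)
p(r(6)) + f*g = (5 + (-2 + 6)²)/(-1 + (-2 + 6)) - 106*66 = (5 + 4²)/(-1 + 4) - 6996 = (5 + 16)/3 - 6996 = (⅓)*21 - 6996 = 7 - 6996 = -6989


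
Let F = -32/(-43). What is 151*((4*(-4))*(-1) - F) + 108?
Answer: 103700/43 ≈ 2411.6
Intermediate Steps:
F = 32/43 (F = -32*(-1/43) = 32/43 ≈ 0.74419)
151*((4*(-4))*(-1) - F) + 108 = 151*((4*(-4))*(-1) - 1*32/43) + 108 = 151*(-16*(-1) - 32/43) + 108 = 151*(16 - 32/43) + 108 = 151*(656/43) + 108 = 99056/43 + 108 = 103700/43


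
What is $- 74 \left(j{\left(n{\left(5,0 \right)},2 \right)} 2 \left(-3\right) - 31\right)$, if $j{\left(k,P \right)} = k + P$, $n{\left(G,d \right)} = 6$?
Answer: $5846$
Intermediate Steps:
$j{\left(k,P \right)} = P + k$
$- 74 \left(j{\left(n{\left(5,0 \right)},2 \right)} 2 \left(-3\right) - 31\right) = - 74 \left(\left(2 + 6\right) 2 \left(-3\right) - 31\right) = - 74 \left(8 \cdot 2 \left(-3\right) - 31\right) = - 74 \left(16 \left(-3\right) - 31\right) = - 74 \left(-48 - 31\right) = \left(-74\right) \left(-79\right) = 5846$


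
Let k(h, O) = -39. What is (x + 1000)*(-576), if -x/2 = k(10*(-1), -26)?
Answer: -620928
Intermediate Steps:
x = 78 (x = -2*(-39) = 78)
(x + 1000)*(-576) = (78 + 1000)*(-576) = 1078*(-576) = -620928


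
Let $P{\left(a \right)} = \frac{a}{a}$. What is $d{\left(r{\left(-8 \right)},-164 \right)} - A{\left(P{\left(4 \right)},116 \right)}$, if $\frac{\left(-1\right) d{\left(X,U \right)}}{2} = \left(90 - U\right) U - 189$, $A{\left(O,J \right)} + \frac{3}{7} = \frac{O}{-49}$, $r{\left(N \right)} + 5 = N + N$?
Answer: $\frac{4100832}{49} \approx 83691.0$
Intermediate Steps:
$r{\left(N \right)} = -5 + 2 N$ ($r{\left(N \right)} = -5 + \left(N + N\right) = -5 + 2 N$)
$P{\left(a \right)} = 1$
$A{\left(O,J \right)} = - \frac{3}{7} - \frac{O}{49}$ ($A{\left(O,J \right)} = - \frac{3}{7} + \frac{O}{-49} = - \frac{3}{7} + O \left(- \frac{1}{49}\right) = - \frac{3}{7} - \frac{O}{49}$)
$d{\left(X,U \right)} = 378 - 2 U \left(90 - U\right)$ ($d{\left(X,U \right)} = - 2 \left(\left(90 - U\right) U - 189\right) = - 2 \left(U \left(90 - U\right) - 189\right) = - 2 \left(-189 + U \left(90 - U\right)\right) = 378 - 2 U \left(90 - U\right)$)
$d{\left(r{\left(-8 \right)},-164 \right)} - A{\left(P{\left(4 \right)},116 \right)} = \left(378 - -29520 + 2 \left(-164\right)^{2}\right) - \left(- \frac{3}{7} - \frac{1}{49}\right) = \left(378 + 29520 + 2 \cdot 26896\right) - \left(- \frac{3}{7} - \frac{1}{49}\right) = \left(378 + 29520 + 53792\right) - - \frac{22}{49} = 83690 + \frac{22}{49} = \frac{4100832}{49}$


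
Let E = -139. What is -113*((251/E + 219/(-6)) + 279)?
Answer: -7561169/278 ≈ -27198.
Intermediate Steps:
-113*((251/E + 219/(-6)) + 279) = -113*((251/(-139) + 219/(-6)) + 279) = -113*((251*(-1/139) + 219*(-⅙)) + 279) = -113*((-251/139 - 73/2) + 279) = -113*(-10649/278 + 279) = -113*66913/278 = -7561169/278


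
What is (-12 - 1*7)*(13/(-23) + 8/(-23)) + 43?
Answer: 1388/23 ≈ 60.348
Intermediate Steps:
(-12 - 1*7)*(13/(-23) + 8/(-23)) + 43 = (-12 - 7)*(13*(-1/23) + 8*(-1/23)) + 43 = -19*(-13/23 - 8/23) + 43 = -19*(-21/23) + 43 = 399/23 + 43 = 1388/23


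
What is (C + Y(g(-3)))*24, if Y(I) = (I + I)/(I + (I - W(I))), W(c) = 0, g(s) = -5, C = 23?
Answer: 576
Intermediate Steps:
Y(I) = 1 (Y(I) = (I + I)/(I + (I - 1*0)) = (2*I)/(I + (I + 0)) = (2*I)/(I + I) = (2*I)/((2*I)) = (2*I)*(1/(2*I)) = 1)
(C + Y(g(-3)))*24 = (23 + 1)*24 = 24*24 = 576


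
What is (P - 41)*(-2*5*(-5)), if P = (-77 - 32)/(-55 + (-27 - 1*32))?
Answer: -114125/57 ≈ -2002.2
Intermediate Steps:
P = 109/114 (P = -109/(-55 + (-27 - 32)) = -109/(-55 - 59) = -109/(-114) = -109*(-1/114) = 109/114 ≈ 0.95614)
(P - 41)*(-2*5*(-5)) = (109/114 - 41)*(-2*5*(-5)) = -(-22825)*(-5)/57 = -4565/114*50 = -114125/57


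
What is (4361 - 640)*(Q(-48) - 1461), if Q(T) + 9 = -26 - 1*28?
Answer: -5670804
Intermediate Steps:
Q(T) = -63 (Q(T) = -9 + (-26 - 1*28) = -9 + (-26 - 28) = -9 - 54 = -63)
(4361 - 640)*(Q(-48) - 1461) = (4361 - 640)*(-63 - 1461) = 3721*(-1524) = -5670804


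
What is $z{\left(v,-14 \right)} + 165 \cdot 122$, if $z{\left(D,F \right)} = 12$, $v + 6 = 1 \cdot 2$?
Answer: $20142$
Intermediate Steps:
$v = -4$ ($v = -6 + 1 \cdot 2 = -6 + 2 = -4$)
$z{\left(v,-14 \right)} + 165 \cdot 122 = 12 + 165 \cdot 122 = 12 + 20130 = 20142$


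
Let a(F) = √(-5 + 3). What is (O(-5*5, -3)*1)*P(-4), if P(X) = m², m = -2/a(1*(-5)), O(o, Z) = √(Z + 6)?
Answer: -2*√3 ≈ -3.4641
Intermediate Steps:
O(o, Z) = √(6 + Z)
a(F) = I*√2 (a(F) = √(-2) = I*√2)
m = I*√2 (m = -2*(-I*√2/2) = -(-1)*I*√2 = I*√2 ≈ 1.4142*I)
P(X) = -2 (P(X) = (I*√2)² = -2)
(O(-5*5, -3)*1)*P(-4) = (√(6 - 3)*1)*(-2) = (√3*1)*(-2) = √3*(-2) = -2*√3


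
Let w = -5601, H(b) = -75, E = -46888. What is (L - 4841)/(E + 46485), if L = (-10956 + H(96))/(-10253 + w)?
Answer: 76738183/6389162 ≈ 12.011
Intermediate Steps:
L = 11031/15854 (L = (-10956 - 75)/(-10253 - 5601) = -11031/(-15854) = -11031*(-1/15854) = 11031/15854 ≈ 0.69579)
(L - 4841)/(E + 46485) = (11031/15854 - 4841)/(-46888 + 46485) = -76738183/15854/(-403) = -76738183/15854*(-1/403) = 76738183/6389162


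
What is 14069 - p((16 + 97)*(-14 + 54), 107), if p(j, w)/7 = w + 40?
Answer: 13040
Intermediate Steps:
p(j, w) = 280 + 7*w (p(j, w) = 7*(w + 40) = 7*(40 + w) = 280 + 7*w)
14069 - p((16 + 97)*(-14 + 54), 107) = 14069 - (280 + 7*107) = 14069 - (280 + 749) = 14069 - 1*1029 = 14069 - 1029 = 13040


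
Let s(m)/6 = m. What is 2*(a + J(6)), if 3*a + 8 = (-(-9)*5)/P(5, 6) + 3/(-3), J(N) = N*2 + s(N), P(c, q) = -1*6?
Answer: 85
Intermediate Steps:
P(c, q) = -6
s(m) = 6*m
J(N) = 8*N (J(N) = N*2 + 6*N = 2*N + 6*N = 8*N)
a = -11/2 (a = -8/3 + (-(-9)*5/(-6) + 3/(-3))/3 = -8/3 + (-3*(-15)*(-1/6) + 3*(-1/3))/3 = -8/3 + (45*(-1/6) - 1)/3 = -8/3 + (-15/2 - 1)/3 = -8/3 + (1/3)*(-17/2) = -8/3 - 17/6 = -11/2 ≈ -5.5000)
2*(a + J(6)) = 2*(-11/2 + 8*6) = 2*(-11/2 + 48) = 2*(85/2) = 85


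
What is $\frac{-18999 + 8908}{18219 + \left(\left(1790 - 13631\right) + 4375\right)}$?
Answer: $- \frac{10091}{10753} \approx -0.93844$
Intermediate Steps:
$\frac{-18999 + 8908}{18219 + \left(\left(1790 - 13631\right) + 4375\right)} = - \frac{10091}{18219 + \left(-11841 + 4375\right)} = - \frac{10091}{18219 - 7466} = - \frac{10091}{10753}$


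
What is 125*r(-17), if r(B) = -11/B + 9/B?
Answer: 250/17 ≈ 14.706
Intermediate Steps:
r(B) = -2/B
125*r(-17) = 125*(-2/(-17)) = 125*(-2*(-1/17)) = 125*(2/17) = 250/17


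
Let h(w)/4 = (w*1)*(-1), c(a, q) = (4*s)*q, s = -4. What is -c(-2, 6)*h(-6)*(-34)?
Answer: -78336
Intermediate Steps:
c(a, q) = -16*q (c(a, q) = (4*(-4))*q = -16*q)
h(w) = -4*w (h(w) = 4*((w*1)*(-1)) = 4*(w*(-1)) = 4*(-w) = -4*w)
-c(-2, 6)*h(-6)*(-34) = -(-16*6)*(-4*(-6))*(-34) = -(-96*24)*(-34) = -(-2304)*(-34) = -1*78336 = -78336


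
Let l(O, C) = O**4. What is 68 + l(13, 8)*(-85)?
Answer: -2427617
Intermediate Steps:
68 + l(13, 8)*(-85) = 68 + 13**4*(-85) = 68 + 28561*(-85) = 68 - 2427685 = -2427617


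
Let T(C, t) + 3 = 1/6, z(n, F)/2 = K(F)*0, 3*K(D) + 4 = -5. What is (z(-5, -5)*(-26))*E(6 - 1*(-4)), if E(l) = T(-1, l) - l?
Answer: 0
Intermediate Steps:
K(D) = -3 (K(D) = -4/3 + (1/3)*(-5) = -4/3 - 5/3 = -3)
z(n, F) = 0 (z(n, F) = 2*(-3*0) = 2*0 = 0)
T(C, t) = -17/6 (T(C, t) = -3 + 1/6 = -17/6)
E(l) = -17/6 - l
(z(-5, -5)*(-26))*E(6 - 1*(-4)) = (0*(-26))*(-17/6 - (6 - 1*(-4))) = 0*(-17/6 - (6 + 4)) = 0*(-17/6 - 1*10) = 0*(-17/6 - 10) = 0*(-77/6) = 0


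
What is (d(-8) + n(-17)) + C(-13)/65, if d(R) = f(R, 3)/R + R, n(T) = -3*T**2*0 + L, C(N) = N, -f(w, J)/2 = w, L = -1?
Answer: -56/5 ≈ -11.200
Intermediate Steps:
f(w, J) = -2*w
n(T) = -1 (n(T) = -3*T**2*0 - 1 = 0 - 1 = -1)
d(R) = -2 + R (d(R) = (-2*R)/R + R = -2 + R)
(d(-8) + n(-17)) + C(-13)/65 = ((-2 - 8) - 1) - 13/65 = (-10 - 1) - 13*1/65 = -11 - 1/5 = -56/5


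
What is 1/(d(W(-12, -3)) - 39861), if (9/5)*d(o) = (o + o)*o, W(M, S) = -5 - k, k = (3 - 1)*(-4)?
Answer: -1/39851 ≈ -2.5093e-5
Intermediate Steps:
k = -8 (k = 2*(-4) = -8)
W(M, S) = 3 (W(M, S) = -5 - 1*(-8) = -5 + 8 = 3)
d(o) = 10*o**2/9 (d(o) = 5*((o + o)*o)/9 = 5*((2*o)*o)/9 = 5*(2*o**2)/9 = 10*o**2/9)
1/(d(W(-12, -3)) - 39861) = 1/((10/9)*3**2 - 39861) = 1/((10/9)*9 - 39861) = 1/(10 - 39861) = 1/(-39851) = -1/39851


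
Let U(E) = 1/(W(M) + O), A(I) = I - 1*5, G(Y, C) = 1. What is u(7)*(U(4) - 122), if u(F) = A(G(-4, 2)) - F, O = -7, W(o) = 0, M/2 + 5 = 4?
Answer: 9405/7 ≈ 1343.6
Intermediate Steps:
M = -2 (M = -10 + 2*4 = -10 + 8 = -2)
A(I) = -5 + I (A(I) = I - 5 = -5 + I)
U(E) = -⅐ (U(E) = 1/(0 - 7) = 1/(-7) = -⅐)
u(F) = -4 - F (u(F) = (-5 + 1) - F = -4 - F)
u(7)*(U(4) - 122) = (-4 - 1*7)*(-⅐ - 122) = (-4 - 7)*(-855/7) = -11*(-855/7) = 9405/7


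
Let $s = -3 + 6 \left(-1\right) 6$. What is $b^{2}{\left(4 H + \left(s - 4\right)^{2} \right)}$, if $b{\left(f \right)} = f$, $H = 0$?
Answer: $3418801$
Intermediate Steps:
$s = -39$ ($s = -3 - 36 = -39$)
$b^{2}{\left(4 H + \left(s - 4\right)^{2} \right)} = \left(4 \cdot 0 + \left(-39 - 4\right)^{2}\right)^{2} = \left(0 + \left(-43\right)^{2}\right)^{2} = \left(0 + 1849\right)^{2} = 1849^{2} = 3418801$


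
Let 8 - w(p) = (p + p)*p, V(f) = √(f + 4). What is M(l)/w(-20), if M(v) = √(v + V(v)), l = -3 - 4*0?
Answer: -I*√2/792 ≈ -0.0017856*I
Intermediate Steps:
V(f) = √(4 + f)
w(p) = 8 - 2*p² (w(p) = 8 - (p + p)*p = 8 - 2*p*p = 8 - 2*p²)
l = -3 (l = -3 + 0 = -3)
M(v) = √(v + √(4 + v))
M(l)/w(-20) = √(-3 + √(4 - 3))/(8 - 2*(-20)²) = √(-3 + √1)/(8 - 2*400) = √(-3 + 1)/(8 - 800) = √(-2)/(-792) = (I*√2)*(-1/792) = -I*√2/792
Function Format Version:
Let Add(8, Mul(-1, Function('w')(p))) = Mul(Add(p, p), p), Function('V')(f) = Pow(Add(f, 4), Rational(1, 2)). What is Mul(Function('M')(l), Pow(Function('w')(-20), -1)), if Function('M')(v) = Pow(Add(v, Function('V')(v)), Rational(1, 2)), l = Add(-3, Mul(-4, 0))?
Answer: Mul(Rational(-1, 792), I, Pow(2, Rational(1, 2))) ≈ Mul(-0.0017856, I)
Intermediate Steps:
Function('V')(f) = Pow(Add(4, f), Rational(1, 2))
Function('w')(p) = Add(8, Mul(-2, Pow(p, 2))) (Function('w')(p) = Add(8, Mul(-1, Mul(Add(p, p), p))) = Add(8, Mul(-1, Mul(Mul(2, p), p))) = Add(8, Mul(-1, Mul(2, Pow(p, 2)))) = Add(8, Mul(-2, Pow(p, 2))))
l = -3 (l = Add(-3, 0) = -3)
Function('M')(v) = Pow(Add(v, Pow(Add(4, v), Rational(1, 2))), Rational(1, 2))
Mul(Function('M')(l), Pow(Function('w')(-20), -1)) = Mul(Pow(Add(-3, Pow(Add(4, -3), Rational(1, 2))), Rational(1, 2)), Pow(Add(8, Mul(-2, Pow(-20, 2))), -1)) = Mul(Pow(Add(-3, Pow(1, Rational(1, 2))), Rational(1, 2)), Pow(Add(8, Mul(-2, 400)), -1)) = Mul(Pow(Add(-3, 1), Rational(1, 2)), Pow(Add(8, -800), -1)) = Mul(Pow(-2, Rational(1, 2)), Pow(-792, -1)) = Mul(Mul(I, Pow(2, Rational(1, 2))), Rational(-1, 792)) = Mul(Rational(-1, 792), I, Pow(2, Rational(1, 2)))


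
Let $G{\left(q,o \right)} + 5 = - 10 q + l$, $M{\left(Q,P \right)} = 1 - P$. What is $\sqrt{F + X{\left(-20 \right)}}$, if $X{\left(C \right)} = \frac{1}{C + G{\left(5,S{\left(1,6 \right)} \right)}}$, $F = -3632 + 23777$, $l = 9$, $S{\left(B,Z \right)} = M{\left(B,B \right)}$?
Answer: $\frac{\sqrt{87751554}}{66} \approx 141.93$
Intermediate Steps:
$S{\left(B,Z \right)} = 1 - B$
$G{\left(q,o \right)} = 4 - 10 q$ ($G{\left(q,o \right)} = -5 - \left(-9 + 10 q\right) = 4 - 10 q$)
$F = 20145$
$X{\left(C \right)} = \frac{1}{-46 + C}$ ($X{\left(C \right)} = \frac{1}{C + \left(4 - 50\right)} = \frac{1}{C - 46} = \frac{1}{-46 + C}$)
$\sqrt{F + X{\left(-20 \right)}} = \sqrt{20145 + \frac{1}{-46 - 20}} = \sqrt{20145 + \frac{1}{-66}} = \sqrt{20145 - \frac{1}{66}} = \sqrt{\frac{1329569}{66}} = \frac{\sqrt{87751554}}{66}$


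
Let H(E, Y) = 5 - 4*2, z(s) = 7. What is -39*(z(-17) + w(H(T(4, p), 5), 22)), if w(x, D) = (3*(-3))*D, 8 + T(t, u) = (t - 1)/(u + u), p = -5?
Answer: 7449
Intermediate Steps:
T(t, u) = -8 + (-1 + t)/(2*u) (T(t, u) = -8 + (t - 1)/(u + u) = -8 + (-1 + t)/((2*u)) = -8 + (-1 + t)*(1/(2*u)) = -8 + (-1 + t)/(2*u))
H(E, Y) = -3 (H(E, Y) = 5 - 8 = -3)
w(x, D) = -9*D
-39*(z(-17) + w(H(T(4, p), 5), 22)) = -39*(7 - 9*22) = -39*(7 - 198) = -39*(-191) = 7449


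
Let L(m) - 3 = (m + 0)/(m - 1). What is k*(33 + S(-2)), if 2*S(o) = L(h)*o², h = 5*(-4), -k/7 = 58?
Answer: -49822/3 ≈ -16607.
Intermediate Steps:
k = -406 (k = -7*58 = -406)
h = -20
L(m) = 3 + m/(-1 + m) (L(m) = 3 + (m + 0)/(m - 1) = 3 + m/(-1 + m))
S(o) = 83*o²/42 (S(o) = (((-3 + 4*(-20))/(-1 - 20))*o²)/2 = (((-3 - 80)/(-21))*o²)/2 = ((-1/21*(-83))*o²)/2 = (83*o²/21)/2 = 83*o²/42)
k*(33 + S(-2)) = -406*(33 + (83/42)*(-2)²) = -406*(33 + (83/42)*4) = -406*(33 + 166/21) = -406*859/21 = -49822/3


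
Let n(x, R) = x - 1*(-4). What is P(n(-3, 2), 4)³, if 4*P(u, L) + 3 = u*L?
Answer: 1/64 ≈ 0.015625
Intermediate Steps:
n(x, R) = 4 + x (n(x, R) = x + 4 = 4 + x)
P(u, L) = -¾ + L*u/4 (P(u, L) = -¾ + (u*L)/4 = -¾ + (L*u)/4 = -¾ + L*u/4)
P(n(-3, 2), 4)³ = (-¾ + (¼)*4*(4 - 3))³ = (-¾ + (¼)*4*1)³ = (-¾ + 1)³ = (¼)³ = 1/64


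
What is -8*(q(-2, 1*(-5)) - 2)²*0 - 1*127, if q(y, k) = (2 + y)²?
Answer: -127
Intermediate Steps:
-8*(q(-2, 1*(-5)) - 2)²*0 - 1*127 = -8*((2 - 2)² - 2)²*0 - 1*127 = -8*(0² - 2)²*0 - 127 = -8*(0 - 2)²*0 - 127 = -8*(-2)²*0 - 127 = -8*4*0 - 127 = -32*0 - 127 = 0 - 127 = -127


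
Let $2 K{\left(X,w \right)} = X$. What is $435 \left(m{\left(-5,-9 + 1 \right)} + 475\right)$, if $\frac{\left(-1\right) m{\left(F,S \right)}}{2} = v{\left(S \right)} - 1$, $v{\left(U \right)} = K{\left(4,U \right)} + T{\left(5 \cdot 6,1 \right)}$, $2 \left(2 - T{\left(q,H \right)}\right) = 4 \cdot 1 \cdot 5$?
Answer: $212715$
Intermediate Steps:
$T{\left(q,H \right)} = -8$ ($T{\left(q,H \right)} = 2 - \frac{4 \cdot 1 \cdot 5}{2} = 2 - \frac{4 \cdot 5}{2} = 2 - 10 = -8$)
$K{\left(X,w \right)} = \frac{X}{2}$
$v{\left(U \right)} = -6$ ($v{\left(U \right)} = \frac{1}{2} \cdot 4 - 8 = 2 - 8 = -6$)
$m{\left(F,S \right)} = 14$ ($m{\left(F,S \right)} = - 2 \left(-6 - 1\right) = \left(-2\right) \left(-7\right) = 14$)
$435 \left(m{\left(-5,-9 + 1 \right)} + 475\right) = 435 \left(14 + 475\right) = 435 \cdot 489 = 212715$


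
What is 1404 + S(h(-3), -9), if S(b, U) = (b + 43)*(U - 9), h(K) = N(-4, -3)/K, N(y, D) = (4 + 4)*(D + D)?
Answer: 342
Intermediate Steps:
N(y, D) = 16*D (N(y, D) = 8*(2*D) = 16*D)
h(K) = -48/K (h(K) = (16*(-3))/K = -48/K)
S(b, U) = (-9 + U)*(43 + b) (S(b, U) = (43 + b)*(-9 + U) = (-9 + U)*(43 + b))
1404 + S(h(-3), -9) = 1404 + (-387 - (-432)/(-3) + 43*(-9) - (-432)/(-3)) = 1404 + (-387 - (-432)*(-1)/3 - 387 - (-432)*(-1)/3) = 1404 + (-387 - 9*16 - 387 - 9*16) = 1404 + (-387 - 144 - 387 - 144) = 1404 - 1062 = 342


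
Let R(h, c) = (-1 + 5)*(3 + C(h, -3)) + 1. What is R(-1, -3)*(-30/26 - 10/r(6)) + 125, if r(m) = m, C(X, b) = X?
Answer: 1295/13 ≈ 99.615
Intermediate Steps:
R(h, c) = 13 + 4*h (R(h, c) = (-1 + 5)*(3 + h) + 1 = 4*(3 + h) + 1 = (12 + 4*h) + 1 = 13 + 4*h)
R(-1, -3)*(-30/26 - 10/r(6)) + 125 = (13 + 4*(-1))*(-30/26 - 10/6) + 125 = (13 - 4)*(-30*1/26 - 10*⅙) + 125 = 9*(-15/13 - 5/3) + 125 = 9*(-110/39) + 125 = -330/13 + 125 = 1295/13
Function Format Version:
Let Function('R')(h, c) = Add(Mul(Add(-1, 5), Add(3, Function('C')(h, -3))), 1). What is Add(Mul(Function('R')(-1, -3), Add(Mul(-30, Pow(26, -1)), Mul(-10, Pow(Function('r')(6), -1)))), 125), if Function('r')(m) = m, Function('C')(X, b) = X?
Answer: Rational(1295, 13) ≈ 99.615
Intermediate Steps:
Function('R')(h, c) = Add(13, Mul(4, h)) (Function('R')(h, c) = Add(Mul(Add(-1, 5), Add(3, h)), 1) = Add(Mul(4, Add(3, h)), 1) = Add(Add(12, Mul(4, h)), 1) = Add(13, Mul(4, h)))
Add(Mul(Function('R')(-1, -3), Add(Mul(-30, Pow(26, -1)), Mul(-10, Pow(Function('r')(6), -1)))), 125) = Add(Mul(Add(13, Mul(4, -1)), Add(Mul(-30, Pow(26, -1)), Mul(-10, Pow(6, -1)))), 125) = Add(Mul(Add(13, -4), Add(Mul(-30, Rational(1, 26)), Mul(-10, Rational(1, 6)))), 125) = Add(Mul(9, Add(Rational(-15, 13), Rational(-5, 3))), 125) = Add(Mul(9, Rational(-110, 39)), 125) = Add(Rational(-330, 13), 125) = Rational(1295, 13)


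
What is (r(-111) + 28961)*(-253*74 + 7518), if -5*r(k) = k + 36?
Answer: -324647104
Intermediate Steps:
r(k) = -36/5 - k/5 (r(k) = -(k + 36)/5 = -(36 + k)/5 = -36/5 - k/5)
(r(-111) + 28961)*(-253*74 + 7518) = ((-36/5 - 1/5*(-111)) + 28961)*(-253*74 + 7518) = ((-36/5 + 111/5) + 28961)*(-18722 + 7518) = (15 + 28961)*(-11204) = 28976*(-11204) = -324647104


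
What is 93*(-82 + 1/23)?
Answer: -175305/23 ≈ -7622.0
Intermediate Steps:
93*(-82 + 1/23) = 93*(-1885/23) = -175305/23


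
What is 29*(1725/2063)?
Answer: 50025/2063 ≈ 24.249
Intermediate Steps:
29*(1725/2063) = 50025/2063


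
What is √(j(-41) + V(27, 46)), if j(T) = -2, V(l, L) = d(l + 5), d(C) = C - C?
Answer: I*√2 ≈ 1.4142*I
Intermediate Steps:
d(C) = 0
V(l, L) = 0
√(j(-41) + V(27, 46)) = √(-2 + 0) = √(-2) = I*√2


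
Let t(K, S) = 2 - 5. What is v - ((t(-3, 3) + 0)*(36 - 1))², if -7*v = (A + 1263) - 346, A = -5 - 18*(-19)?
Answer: -78429/7 ≈ -11204.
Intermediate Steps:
A = 337 (A = -5 + 342 = 337)
t(K, S) = -3
v = -1254/7 (v = -((337 + 1263) - 346)/7 = -(1600 - 346)/7 = -⅐*1254 = -1254/7 ≈ -179.14)
v - ((t(-3, 3) + 0)*(36 - 1))² = -1254/7 - ((-3 + 0)*(36 - 1))² = -1254/7 - (-3*35)² = -1254/7 - 1*(-105)² = -1254/7 - 1*11025 = -1254/7 - 11025 = -78429/7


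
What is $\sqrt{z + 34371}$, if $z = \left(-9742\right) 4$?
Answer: $i \sqrt{4597} \approx 67.801 i$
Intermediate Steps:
$z = -38968$
$\sqrt{z + 34371} = \sqrt{-38968 + 34371} = \sqrt{-4597} = i \sqrt{4597}$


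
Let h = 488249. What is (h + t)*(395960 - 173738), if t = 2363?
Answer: 109024779864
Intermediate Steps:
(h + t)*(395960 - 173738) = (488249 + 2363)*(395960 - 173738) = 490612*222222 = 109024779864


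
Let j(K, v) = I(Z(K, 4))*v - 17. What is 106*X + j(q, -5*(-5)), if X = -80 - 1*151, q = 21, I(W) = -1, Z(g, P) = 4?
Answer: -24528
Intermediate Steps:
X = -231 (X = -80 - 151 = -231)
j(K, v) = -17 - v (j(K, v) = -v - 17 = -17 - v)
106*X + j(q, -5*(-5)) = 106*(-231) + (-17 - (-5)*(-5)) = -24486 + (-17 - 1*25) = -24486 + (-17 - 25) = -24486 - 42 = -24528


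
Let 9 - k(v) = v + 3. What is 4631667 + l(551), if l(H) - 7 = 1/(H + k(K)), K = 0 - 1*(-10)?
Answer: 2533525679/547 ≈ 4.6317e+6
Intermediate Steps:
K = 10 (K = 0 + 10 = 10)
k(v) = 6 - v (k(v) = 9 - (v + 3) = 9 - (3 + v) = 9 + (-3 - v) = 6 - v)
l(H) = 7 + 1/(-4 + H) (l(H) = 7 + 1/(H + (6 - 1*10)) = 7 + 1/(H + (6 - 10)) = 7 + 1/(H - 4) = 7 + 1/(-4 + H))
4631667 + l(551) = 4631667 + (-27 + 7*551)/(-4 + 551) = 4631667 + (-27 + 3857)/547 = 4631667 + (1/547)*3830 = 4631667 + 3830/547 = 2533525679/547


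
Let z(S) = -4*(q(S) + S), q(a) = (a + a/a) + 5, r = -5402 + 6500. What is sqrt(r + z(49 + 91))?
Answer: I*sqrt(46) ≈ 6.7823*I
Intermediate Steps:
r = 1098
q(a) = 6 + a (q(a) = (a + 1) + 5 = (1 + a) + 5 = 6 + a)
z(S) = -24 - 8*S (z(S) = -4*((6 + S) + S) = -4*(6 + 2*S) = -24 - 8*S)
sqrt(r + z(49 + 91)) = sqrt(1098 + (-24 - 8*(49 + 91))) = sqrt(1098 + (-24 - 8*140)) = sqrt(1098 + (-24 - 1120)) = sqrt(1098 - 1144) = sqrt(-46) = I*sqrt(46)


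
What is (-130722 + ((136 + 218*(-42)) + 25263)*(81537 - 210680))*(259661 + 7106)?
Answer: -559623938247257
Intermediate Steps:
(-130722 + ((136 + 218*(-42)) + 25263)*(81537 - 210680))*(259661 + 7106) = (-130722 + ((136 - 9156) + 25263)*(-129143))*266767 = (-130722 + (-9020 + 25263)*(-129143))*266767 = (-130722 + 16243*(-129143))*266767 = (-130722 - 2097669749)*266767 = -2097800471*266767 = -559623938247257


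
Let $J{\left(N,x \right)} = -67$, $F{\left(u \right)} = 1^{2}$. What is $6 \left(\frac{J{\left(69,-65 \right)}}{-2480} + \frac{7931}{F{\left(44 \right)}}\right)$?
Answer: $\frac{59006841}{1240} \approx 47586.0$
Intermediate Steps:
$F{\left(u \right)} = 1$
$6 \left(\frac{J{\left(69,-65 \right)}}{-2480} + \frac{7931}{F{\left(44 \right)}}\right) = 6 \left(- \frac{67}{-2480} + \frac{7931}{1}\right) = 6 \left(\left(-67\right) \left(- \frac{1}{2480}\right) + 7931 \cdot 1\right) = 6 \left(\frac{67}{2480} + 7931\right) = 6 \cdot \frac{19668947}{2480} = \frac{59006841}{1240}$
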